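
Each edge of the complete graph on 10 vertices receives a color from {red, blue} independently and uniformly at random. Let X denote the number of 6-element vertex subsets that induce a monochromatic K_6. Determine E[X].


Let X = Σ_S X_S over the C(10, 6) = 210 subsets S of size 6, where X_S = 1 if the K_6 on S is monochromatic.
For a fixed S, the K_6 on S has C(6, 2) = 15 edges. P[all 15 edges red] = (1/2)^15, and likewise for blue, so P[monochromatic] = 2·(1/2)^15 = 2^{1 − 15} = 1/16384.
By linearity of expectation: E[X] = C(10, 6) · 2^{1 − 15} = 210 · 1/16384 = 105/8192.
Numerically: E[X] ≈ 0.012817.

E[X] = C(10,6)·2^(1−C(6,2)) = 105/8192 ≈ 0.012817.


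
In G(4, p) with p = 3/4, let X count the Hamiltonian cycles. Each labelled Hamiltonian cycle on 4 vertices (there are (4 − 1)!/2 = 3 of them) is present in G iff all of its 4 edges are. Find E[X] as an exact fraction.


K_4 has (4 − 1)!/2 = 3 labelled Hamiltonian cycles.
For each such Hamiltonian cycle H, let X_H = 1 if all 4 edges of H are present in G. Then P[X_H = 1] = p^{4} = (3/4)^{4} = 81/256.
By linearity of expectation: E[X] = Σ_H E[X_H] = 3 · p^{4} = 3 · 81/256 = 243/256.
Numerically: E[X] ≈ 0.9492.

E[X] = 3 · (3/4)^{4} = 243/256 ≈ 0.9492.


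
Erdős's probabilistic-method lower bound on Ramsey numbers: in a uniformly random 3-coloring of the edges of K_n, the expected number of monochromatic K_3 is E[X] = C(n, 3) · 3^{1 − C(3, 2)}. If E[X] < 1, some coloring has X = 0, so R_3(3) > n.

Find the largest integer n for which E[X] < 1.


We need C(n, 3) · 3^{1 − 3} < 1, i.e. C(n, 3) < 3^{3 − 1} = 9.
Check values of n near the boundary:
  n = 3: C(3, 3) = 1; 1 < 9? YES
  n = 4: C(4, 3) = 4; 4 < 9? YES
  n = 5: C(5, 3) = 10; 10 < 9? NO
  n = 6: C(6, 3) = 20; 20 < 9? NO
The largest n with C(n, 3) < 9 is n = 4 (where E[X] = 4/9 ≈ 0.4444). Hence R_3(3) > 4, i.e. R_3(3) ≥ 5.

Largest n = 4; hence R_3(3) > 4.


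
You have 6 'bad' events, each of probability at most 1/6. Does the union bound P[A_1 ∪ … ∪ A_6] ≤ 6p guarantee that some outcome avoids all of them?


Union bound: P[∪_{i=1}^{6} A_i] ≤ Σ_i P[A_i] ≤ 6·p = 6·(1/6) = 1.
Numerically: 1 ≈ 1.0000000.
Is 1 < 1? NO.
Since the bound 1 is ≥ 1, the union bound is uninformative here; it does NOT by itself certify existence.

6·p = 1 ≈ 1.0000000; existence NOT certified by the union bound.


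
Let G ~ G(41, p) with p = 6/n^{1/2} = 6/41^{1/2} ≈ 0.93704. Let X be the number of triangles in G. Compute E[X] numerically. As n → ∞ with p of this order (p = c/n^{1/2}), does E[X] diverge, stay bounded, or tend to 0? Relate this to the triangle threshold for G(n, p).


Number of potential triangles: C(41, 3) = 10660.
Each occurs with probability p³ ≈ (0.93704)³ ≈ 8.2276909e-01.
By linearity: E[X] = C(41, 3)·p³ ≈ 10660 · 8.2276909e-01 ≈ 8770.71847.
Since α = 1/2 < 1, p = c/n^{1/2} ≫ 1/n is above the triangle threshold p ~ 1/n. Asymptotically E[X] ~ (c³/6)·n^{3(1−α)} = (6³/6)·n^{1.5} → ∞; triangles are abundant w.h.p.

E[X] ≈ 8770.71847; in regime p = Θ(1/n^{1/2}) E[X] diverges (above the triangle threshold p ~ 1/n).


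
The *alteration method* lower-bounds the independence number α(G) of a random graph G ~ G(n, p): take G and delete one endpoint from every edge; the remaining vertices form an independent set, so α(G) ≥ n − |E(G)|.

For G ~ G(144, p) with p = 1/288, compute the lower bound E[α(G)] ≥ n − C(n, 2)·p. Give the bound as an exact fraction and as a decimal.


E[|E(G)|] = C(144, 2)·p = 10296 · (1/288) = 143/4.
E[α(G)] ≥ n − E[|E(G)|] = 144 − 143/4 = 433/4.
Numerically: ≈ 108.25000.
(This is only a lower bound; the true E[α(G)] may be larger.)

E[α(G)] ≥ 433/4 ≈ 108.25000.


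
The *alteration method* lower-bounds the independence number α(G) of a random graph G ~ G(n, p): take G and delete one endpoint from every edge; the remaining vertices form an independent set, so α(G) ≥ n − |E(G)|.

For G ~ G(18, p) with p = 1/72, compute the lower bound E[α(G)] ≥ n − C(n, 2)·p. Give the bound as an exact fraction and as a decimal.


E[|E(G)|] = C(18, 2)·p = 153 · (1/72) = 17/8.
E[α(G)] ≥ n − E[|E(G)|] = 18 − 17/8 = 127/8.
Numerically: ≈ 15.875000.
(This is only a lower bound; the true E[α(G)] may be larger.)

E[α(G)] ≥ 127/8 ≈ 15.875000.


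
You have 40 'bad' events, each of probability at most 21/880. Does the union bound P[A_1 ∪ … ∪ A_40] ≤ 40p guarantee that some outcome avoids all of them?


Union bound: P[∪_{i=1}^{40} A_i] ≤ Σ_i P[A_i] ≤ 40·p = 40·(21/880) = 21/22.
Numerically: 21/22 ≈ 0.954545.
Is 21/22 < 1? YES.
Since P[∪ A_i] ≤ 21/22 < 1, the complement has P[∩ A_i^c] ≥ 1 − 21/22 = 1/22 > 0, so some outcome avoids every A_i.

40·p = 21/22 ≈ 0.954545; existence CERTIFIED by the union bound.


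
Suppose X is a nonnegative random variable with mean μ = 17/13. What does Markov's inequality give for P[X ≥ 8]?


μ = E[X] = 17/13, a = 8.
Markov: P[X ≥ 8] ≤ μ/a = (17/13)/8 = 17/104.
Numerically: ≈ 0.16346.
(Since a = 8 > μ = 1.30769, the bound 17/104 is < 1 and informative.)

P[X ≥ 8] ≤ 17/104 ≈ 0.16346.


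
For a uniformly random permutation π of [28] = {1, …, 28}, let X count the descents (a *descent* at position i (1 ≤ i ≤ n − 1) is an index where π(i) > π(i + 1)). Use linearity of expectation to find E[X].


Write X = Σ X_I over i = 1, …, 27, with X_I the indicator of one descent.
There are 27 indicators.
For each fixed i, the pair (π(i), π(i+1)) is a uniformly random ordered pair of distinct values from {1, …, 28}; by symmetry P[π(i) > π(i+1)] = 1/2.
By linearity: E[X] = 27 · (1/2) = (28 − 1) · (1/2) = 27/2 ≈ 13.500.

E[X] = 27/2 = 13.500.


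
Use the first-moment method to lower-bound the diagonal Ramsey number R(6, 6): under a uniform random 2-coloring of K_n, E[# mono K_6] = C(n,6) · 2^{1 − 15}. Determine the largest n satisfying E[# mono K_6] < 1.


We need C(n, 6) · 2^{1 − 15} < 1, i.e. C(n, 6) < 2^{15 − 1} = 16384.
Check values of n near the boundary:
  n = 15: C(15, 6) = 5005; 5005 < 16384? YES
  n = 16: C(16, 6) = 8008; 8008 < 16384? YES
  n = 17: C(17, 6) = 12376; 12376 < 16384? YES
  n = 18: C(18, 6) = 18564; 18564 < 16384? NO
  n = 19: C(19, 6) = 27132; 27132 < 16384? NO
The largest n with C(n, 6) < 16384 is n = 17 (where E[X] = 1547/2048 ≈ 0.755371). Hence R(6, 6) > 17, i.e. R(6, 6) ≥ 18.

Largest n = 17; hence R(6, 6) > 17.


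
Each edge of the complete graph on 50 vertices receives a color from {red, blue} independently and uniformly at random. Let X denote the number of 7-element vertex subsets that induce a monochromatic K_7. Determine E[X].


Let X = Σ_S X_S over the C(50, 7) = 99884400 subsets S of size 7, where X_S = 1 if the K_7 on S is monochromatic.
For a fixed S, the K_7 on S has C(7, 2) = 21 edges. P[all 21 edges red] = (1/2)^21, and likewise for blue, so P[monochromatic] = 2·(1/2)^21 = 2^{1 − 21} = 1/1048576.
By linearity of expectation: E[X] = C(50, 7) · 2^{1 − 21} = 99884400 · 1/1048576 = 6242775/65536.
Numerically: E[X] ≈ 95.25719.

E[X] = C(50,7)·2^(1−C(7,2)) = 6242775/65536 ≈ 95.25719.


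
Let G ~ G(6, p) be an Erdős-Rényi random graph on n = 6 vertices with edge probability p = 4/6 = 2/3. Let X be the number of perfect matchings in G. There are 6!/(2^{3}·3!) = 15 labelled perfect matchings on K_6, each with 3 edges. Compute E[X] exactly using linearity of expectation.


K_6 has 6!/(2^{3}·3!) = 15 labelled perfect matchings.
For each such perfect matching H, let X_H = 1 if all 3 edges of H are present in G. Then P[X_H = 1] = p^{3} = (2/3)^{3} = 8/27.
By linearity of expectation: E[X] = Σ_H E[X_H] = 15 · p^{3} = 15 · 8/27 = 40/9.
Numerically: E[X] ≈ 4.44.

E[X] = 15 · (2/3)^{3} = 40/9 ≈ 4.44.


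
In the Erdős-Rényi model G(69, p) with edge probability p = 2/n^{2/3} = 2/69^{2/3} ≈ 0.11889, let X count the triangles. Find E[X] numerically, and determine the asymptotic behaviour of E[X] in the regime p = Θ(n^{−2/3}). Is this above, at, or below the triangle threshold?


Number of potential triangles: C(69, 3) = 52394.
Each occurs with probability p³ ≈ (0.11889)³ ≈ 1.6803193e-03.
By linearity: E[X] = C(69, 3)·p³ ≈ 52394 · 1.6803193e-03 ≈ 88.03865.
Since α = 2/3 < 1, p = c/n^{2/3} ≫ 1/n is above the triangle threshold p ~ 1/n. Asymptotically E[X] ~ (c³/6)·n^{3(1−α)} = (2³/6)·n^{1} → ∞; triangles are abundant w.h.p.

E[X] ≈ 88.03865; in regime p = Θ(1/n^{2/3}) E[X] diverges (above the triangle threshold p ~ 1/n).


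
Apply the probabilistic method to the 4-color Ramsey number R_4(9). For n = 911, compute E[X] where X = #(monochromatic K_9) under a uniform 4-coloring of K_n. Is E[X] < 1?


E[X] = C(911, 9) · 4^{1 − 36} = 1144686900492291197405 · 4^{−35} = 1144686900492291197405/1180591620717411303424.
As a reduced fraction: E[X] = 1144686900492291197405/1180591620717411303424 ≈ 0.96959.
Is E[X] < 1? YES.
Since E[X] < 1, there exists a 4-coloring of K_{911} with no monochromatic K_9; hence R_4(9) > 911.

E[X] = 1144686900492291197405/1180591620717411303424 ≈ 0.96959; E[X] < 1, so R_4(9) > 911.


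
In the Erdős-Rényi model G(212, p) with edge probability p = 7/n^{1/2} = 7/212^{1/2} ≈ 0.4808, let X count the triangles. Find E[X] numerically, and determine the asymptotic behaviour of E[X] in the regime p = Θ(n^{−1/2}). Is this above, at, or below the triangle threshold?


Number of potential triangles: C(212, 3) = 1565620.
Each occurs with probability p³ ≈ (0.4808)³ ≈ 1.111195e-01.
By linearity: E[X] = C(212, 3)·p³ ≈ 1565620 · 1.111195e-01 ≈ 173970.9317.
Since α = 1/2 < 1, p = c/n^{1/2} ≫ 1/n is above the triangle threshold p ~ 1/n. Asymptotically E[X] ~ (c³/6)·n^{3(1−α)} = (7³/6)·n^{1.5} → ∞; triangles are abundant w.h.p.

E[X] ≈ 173970.9317; in regime p = Θ(1/n^{1/2}) E[X] diverges (above the triangle threshold p ~ 1/n).


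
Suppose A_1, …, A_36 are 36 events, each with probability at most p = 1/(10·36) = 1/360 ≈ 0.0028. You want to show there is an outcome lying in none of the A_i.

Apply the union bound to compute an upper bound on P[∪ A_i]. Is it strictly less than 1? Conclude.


Union bound: P[∪_{i=1}^{36} A_i] ≤ Σ_i P[A_i] ≤ 36·p = 36·(1/360) = 1/10.
Numerically: 1/10 ≈ 0.1000.
Is 1/10 < 1? YES.
Since P[∪ A_i] ≤ 1/10 < 1, the complement has P[∩ A_i^c] ≥ 1 − 1/10 = 9/10 > 0, so some outcome avoids every A_i.

36·p = 1/10 ≈ 0.1000; existence CERTIFIED by the union bound.


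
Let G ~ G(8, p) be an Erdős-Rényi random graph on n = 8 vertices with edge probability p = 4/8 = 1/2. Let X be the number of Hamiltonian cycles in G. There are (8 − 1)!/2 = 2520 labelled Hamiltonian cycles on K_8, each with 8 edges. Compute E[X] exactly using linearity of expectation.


K_8 has (8 − 1)!/2 = 2520 labelled Hamiltonian cycles.
For each such Hamiltonian cycle H, let X_H = 1 if all 8 edges of H are present in G. Then P[X_H = 1] = p^{8} = (1/2)^{8} = 1/256.
By linearity of expectation: E[X] = Σ_H E[X_H] = 2520 · p^{8} = 2520 · 1/256 = 315/32.
Numerically: E[X] ≈ 9.84.

E[X] = 2520 · (1/2)^{8} = 315/32 ≈ 9.84.


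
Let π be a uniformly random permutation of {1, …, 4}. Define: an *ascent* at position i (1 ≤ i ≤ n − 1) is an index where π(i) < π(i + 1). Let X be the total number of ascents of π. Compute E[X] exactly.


Write X = Σ X_I over i = 1, …, 3, with X_I the indicator of one ascent.
There are 3 indicators.
For each fixed i, the pair (π(i), π(i+1)) is a uniformly random ordered pair of distinct values from {1, …, 4}; by symmetry P[π(i) < π(i+1)] = 1/2.
By linearity: E[X] = 3 · (1/2) = (4 − 1) · (1/2) = 3/2 ≈ 1.500.

E[X] = 3/2 = 1.500.


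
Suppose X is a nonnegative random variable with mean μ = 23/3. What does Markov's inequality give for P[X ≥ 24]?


μ = E[X] = 23/3, a = 24.
Markov: P[X ≥ 24] ≤ μ/a = (23/3)/24 = 23/72.
Numerically: ≈ 0.319.
(Since a = 24 > μ = 7.667, the bound 23/72 is < 1 and informative.)

P[X ≥ 24] ≤ 23/72 ≈ 0.319.


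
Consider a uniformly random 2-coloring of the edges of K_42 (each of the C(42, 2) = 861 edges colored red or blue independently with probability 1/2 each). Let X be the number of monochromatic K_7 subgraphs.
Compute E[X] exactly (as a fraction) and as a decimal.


Let X = Σ_S X_S over the C(42, 7) = 26978328 subsets S of size 7, where X_S = 1 if the K_7 on S is monochromatic.
For a fixed S, the K_7 on S has C(7, 2) = 21 edges. P[all 21 edges red] = (1/2)^21, and likewise for blue, so P[monochromatic] = 2·(1/2)^21 = 2^{1 − 21} = 1/1048576.
By linearity of expectation: E[X] = C(42, 7) · 2^{1 − 21} = 26978328 · 1/1048576 = 3372291/131072.
Numerically: E[X] ≈ 25.729.

E[X] = C(42,7)·2^(1−C(7,2)) = 3372291/131072 ≈ 25.729.


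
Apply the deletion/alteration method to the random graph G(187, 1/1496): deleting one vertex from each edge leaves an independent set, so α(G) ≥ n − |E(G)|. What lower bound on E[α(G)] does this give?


E[|E(G)|] = C(187, 2)·p = 17391 · (1/1496) = 93/8.
E[α(G)] ≥ n − E[|E(G)|] = 187 − 93/8 = 1403/8.
Numerically: ≈ 175.375000.
(This is only a lower bound; the true E[α(G)] may be larger.)

E[α(G)] ≥ 1403/8 ≈ 175.375000.


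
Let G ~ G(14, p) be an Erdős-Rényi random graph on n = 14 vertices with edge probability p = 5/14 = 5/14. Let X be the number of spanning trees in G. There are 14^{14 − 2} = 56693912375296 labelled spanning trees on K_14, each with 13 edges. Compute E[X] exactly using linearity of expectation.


K_14 has 14^{14 − 2} = 56693912375296 labelled spanning trees.
For each such spanning tree H, let X_H = 1 if all 13 edges of H are present in G. Then P[X_H = 1] = p^{13} = (5/14)^{13} = 1220703125/793714773254144.
By linearity: E[X] = Σ_H E[X_H] = 56693912375296 · p^{13} = 56693912375296 · 1220703125/793714773254144 = 1220703125/14.
Numerically: E[X] ≈ 8.71931e+07.

E[X] = 56693912375296 · (5/14)^{13} = 1220703125/14 ≈ 8.71931e+07.


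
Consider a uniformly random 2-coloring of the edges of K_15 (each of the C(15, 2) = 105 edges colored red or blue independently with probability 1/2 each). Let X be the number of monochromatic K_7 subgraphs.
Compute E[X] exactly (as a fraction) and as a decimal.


Let X = Σ_S X_S over the C(15, 7) = 6435 subsets S of size 7, where X_S = 1 if the K_7 on S is monochromatic.
For a fixed S, the K_7 on S has C(7, 2) = 21 edges. P[all 21 edges red] = (1/2)^21, and likewise for blue, so P[monochromatic] = 2·(1/2)^21 = 2^{1 − 21} = 1/1048576.
By linearity of expectation: E[X] = C(15, 7) · 2^{1 − 21} = 6435 · 1/1048576 = 6435/1048576.
Numerically: E[X] ≈ 0.006.

E[X] = C(15,7)·2^(1−C(7,2)) = 6435/1048576 ≈ 0.006.


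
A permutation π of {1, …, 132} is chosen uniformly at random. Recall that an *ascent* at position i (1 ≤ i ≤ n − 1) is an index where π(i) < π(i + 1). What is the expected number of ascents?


Write X = Σ X_I over i = 1, …, 131, with X_I the indicator of one ascent.
There are 131 indicators.
For each fixed i, the pair (π(i), π(i+1)) is a uniformly random ordered pair of distinct values from {1, …, 132}; by symmetry P[π(i) < π(i+1)] = 1/2.
By linearity: E[X] = 131 · (1/2) = (132 − 1) · (1/2) = 131/2 ≈ 65.50000.

E[X] = 131/2 = 65.50000.


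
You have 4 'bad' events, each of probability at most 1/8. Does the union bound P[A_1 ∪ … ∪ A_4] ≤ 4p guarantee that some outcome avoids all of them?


Union bound: P[∪_{i=1}^{4} A_i] ≤ Σ_i P[A_i] ≤ 4·p = 4·(1/8) = 1/2.
Numerically: 1/2 ≈ 0.500.
Is 1/2 < 1? YES.
Since P[∪ A_i] ≤ 1/2 < 1, the complement has P[∩ A_i^c] ≥ 1 − 1/2 = 1/2 > 0, so some outcome avoids every A_i.

4·p = 1/2 ≈ 0.500; existence CERTIFIED by the union bound.


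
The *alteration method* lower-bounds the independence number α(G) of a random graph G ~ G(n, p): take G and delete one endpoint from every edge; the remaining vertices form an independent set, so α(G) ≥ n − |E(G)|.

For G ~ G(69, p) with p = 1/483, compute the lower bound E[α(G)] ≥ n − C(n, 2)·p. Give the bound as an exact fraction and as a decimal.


E[|E(G)|] = C(69, 2)·p = 2346 · (1/483) = 34/7.
E[α(G)] ≥ n − E[|E(G)|] = 69 − 34/7 = 449/7.
Numerically: ≈ 64.142857.
(This is only a lower bound; the true E[α(G)] may be larger.)

E[α(G)] ≥ 449/7 ≈ 64.142857.


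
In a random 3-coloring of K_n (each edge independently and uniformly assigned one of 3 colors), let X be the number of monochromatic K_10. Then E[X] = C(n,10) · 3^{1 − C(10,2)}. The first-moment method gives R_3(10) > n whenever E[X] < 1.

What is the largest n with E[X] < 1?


We need C(n, 10) · 3^{1 − 45} < 1, i.e. C(n, 10) < 3^{45 − 1} = 984770902183611232881.
Check values of n near the boundary:
  n = 569: C(569, 10) = 905357721286137524328; 905357721286137524328 < 984770902183611232881? YES
  n = 570: C(570, 10) = 921524823451961408691; 921524823451961408691 < 984770902183611232881? YES
  n = 571: C(571, 10) = 937951290893172842001; 937951290893172842001 < 984770902183611232881? YES
  n = 572: C(572, 10) = 954640815642161682606; 954640815642161682606 < 984770902183611232881? YES
  n = 573: C(573, 10) = 971597135635805762226; 971597135635805762226 < 984770902183611232881? YES
  n = 574: C(574, 10) = 988824035203816502691; 988824035203816502691 < 984770902183611232881? NO
  n = 575: C(575, 10) = 1006325345561406175305; 1006325345561406175305 < 984770902183611232881? NO
The largest n with C(n, 10) < 984770902183611232881 is n = 573 (where E[X] = 35985079097622435638/36472996377170786403 ≈ 0.987). Hence R_3(10) > 573, i.e. R_3(10) ≥ 574.

Largest n = 573; hence R_3(10) > 573.


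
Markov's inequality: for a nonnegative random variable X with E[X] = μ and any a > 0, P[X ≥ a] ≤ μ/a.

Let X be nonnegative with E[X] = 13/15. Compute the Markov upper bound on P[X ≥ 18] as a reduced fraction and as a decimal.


μ = E[X] = 13/15, a = 18.
Markov: P[X ≥ 18] ≤ μ/a = (13/15)/18 = 13/270.
Numerically: ≈ 0.048148.
(Since a = 18 > μ = 0.866667, the bound 13/270 is < 1 and informative.)

P[X ≥ 18] ≤ 13/270 ≈ 0.048148.


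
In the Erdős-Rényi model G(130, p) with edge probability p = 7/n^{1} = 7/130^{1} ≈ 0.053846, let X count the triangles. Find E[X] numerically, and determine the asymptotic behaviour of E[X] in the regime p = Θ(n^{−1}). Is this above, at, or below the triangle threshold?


Number of potential triangles: C(130, 3) = 357760.
Each occurs with probability p³ ≈ (0.053846)³ ≈ 1.5612198e-04.
By linearity: E[X] = C(130, 3)·p³ ≈ 357760 · 1.5612198e-04 ≈ 55.85420.
Here α = 1, so p = 7/n is exactly at the triangle threshold p ~ 1/n. Asymptotically E[X] → c³/6 = 7³/6 = 343/6 ≈ 57.16667, a bounded constant. In this regime the triangle count is asymptotically Poisson(c³/6).

E[X] ≈ 55.85420; in regime p = Θ(1/n^{1}) E[X] stays bounded (at the triangle threshold p ~ 1/n).


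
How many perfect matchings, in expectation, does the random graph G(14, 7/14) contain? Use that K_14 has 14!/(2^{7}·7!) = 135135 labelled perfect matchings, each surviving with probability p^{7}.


K_14 has 14!/(2^{7}·7!) = 135135 labelled perfect matchings.
For each such perfect matching H, let X_H = 1 if all 7 edges of H are present in G. Then P[X_H = 1] = p^{7} = (1/2)^{7} = 1/128.
By linearity: E[X] = Σ_H E[X_H] = 135135 · p^{7} = 135135 · 1/128 = 135135/128.
Numerically: E[X] ≈ 1055.74.

E[X] = 135135 · (1/2)^{7} = 135135/128 ≈ 1055.74.


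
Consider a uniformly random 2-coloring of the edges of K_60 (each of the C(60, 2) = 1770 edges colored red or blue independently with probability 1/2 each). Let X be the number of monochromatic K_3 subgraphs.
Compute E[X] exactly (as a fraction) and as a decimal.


Let X = Σ_S X_S over the C(60, 3) = 34220 subsets S of size 3, where X_S = 1 if the K_3 on S is monochromatic.
For a fixed S, the K_3 on S has C(3, 2) = 3 edges. P[all 3 edges red] = (1/2)^3, and likewise for blue, so P[monochromatic] = 2·(1/2)^3 = 2^{1 − 3} = 1/4.
Summing: E[X] = C(60, 3) · 2^{1 − 3} = 34220 · 1/4 = 8555.
Numerically: E[X] ≈ 8555.0000.

E[X] = C(60,3)·2^(1−C(3,2)) = 8555 ≈ 8555.0000.


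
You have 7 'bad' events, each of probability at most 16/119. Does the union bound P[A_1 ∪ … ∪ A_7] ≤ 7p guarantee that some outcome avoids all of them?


Union bound: P[∪_{i=1}^{7} A_i] ≤ Σ_i P[A_i] ≤ 7·p = 7·(16/119) = 16/17.
Numerically: 16/17 ≈ 0.9412.
Is 16/17 < 1? YES.
Since P[∪ A_i] ≤ 16/17 < 1, the complement has P[∩ A_i^c] ≥ 1 − 16/17 = 1/17 > 0, so some outcome avoids every A_i.

7·p = 16/17 ≈ 0.9412; existence CERTIFIED by the union bound.


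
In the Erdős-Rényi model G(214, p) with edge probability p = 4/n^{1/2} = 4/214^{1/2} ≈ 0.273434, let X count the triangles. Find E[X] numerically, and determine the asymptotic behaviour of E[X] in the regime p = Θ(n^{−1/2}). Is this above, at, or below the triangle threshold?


Number of potential triangles: C(214, 3) = 1610564.
Each occurs with probability p³ ≈ (0.273434)³ ≈ 2.04436913e-02.
By linearity: E[X] = C(214, 3)·p³ ≈ 1610564 · 2.04436913e-02 ≈ 32925.873195.
Since α = 1/2 < 1, p = c/n^{1/2} ≫ 1/n is above the triangle threshold p ~ 1/n. Asymptotically E[X] ~ (c³/6)·n^{3(1−α)} = (4³/6)·n^{1.5} → ∞; triangles are abundant w.h.p.

E[X] ≈ 32925.873195; in regime p = Θ(1/n^{1/2}) E[X] diverges (above the triangle threshold p ~ 1/n).


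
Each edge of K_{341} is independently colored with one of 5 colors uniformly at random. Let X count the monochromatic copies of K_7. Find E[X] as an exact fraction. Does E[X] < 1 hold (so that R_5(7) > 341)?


E[X] = C(341, 7) · 5^{1 − 21} = 99984606876440 · 5^{−20} = 99984606876440/95367431640625.
As a reduced fraction: E[X] = 19996921375288/19073486328125 ≈ 1.0484146.
Is E[X] < 1? NO.
Since E[X] ≥ 1, the first-moment bound is inconclusive at n = 341; it does NOT by itself certify R_5(7) > 341.

E[X] = 19996921375288/19073486328125 ≈ 1.0484146; E[X] ≥ 1; first-moment method inconclusive here.


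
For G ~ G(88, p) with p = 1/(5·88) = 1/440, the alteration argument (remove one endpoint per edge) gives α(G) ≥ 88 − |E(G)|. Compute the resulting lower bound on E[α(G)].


E[|E(G)|] = C(88, 2)·p = 3828 · (1/440) = 87/10.
E[α(G)] ≥ n − E[|E(G)|] = 88 − 87/10 = 793/10.
Numerically: ≈ 79.30000.
(This is only a lower bound; the true E[α(G)] may be larger.)

E[α(G)] ≥ 793/10 ≈ 79.30000.


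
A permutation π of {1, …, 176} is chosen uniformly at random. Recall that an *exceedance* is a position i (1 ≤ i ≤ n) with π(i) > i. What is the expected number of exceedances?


Write X = Σ_{i=1}^{176} X_i, where X_i = 1_{π(i) > i}.
For each fixed i, π(i) is uniform over {1, …, 176} (marginal of a uniform permutation), so P[π(i) > i] = (n − i)/n. Summing: Σ_{i=1}^{176} (n − i)/n = (0 + 1 + … + 175)/176 = 176(176 − 1)/(2·176) = (176 − 1)/2.
Hence E[X] = Σ_{i=1}^{176} (176 − i)/176 = 175/2 ≈ 87.500000.

E[X] = 175/2 = 87.500000.


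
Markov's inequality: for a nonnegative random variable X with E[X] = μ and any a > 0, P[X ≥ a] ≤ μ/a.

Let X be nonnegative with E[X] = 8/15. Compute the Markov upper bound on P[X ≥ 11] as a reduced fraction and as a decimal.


μ = E[X] = 8/15, a = 11.
Markov: P[X ≥ 11] ≤ μ/a = (8/15)/11 = 8/165.
Numerically: ≈ 0.04848.
(Since a = 11 > μ = 0.53333, the bound 8/165 is < 1 and informative.)

P[X ≥ 11] ≤ 8/165 ≈ 0.04848.


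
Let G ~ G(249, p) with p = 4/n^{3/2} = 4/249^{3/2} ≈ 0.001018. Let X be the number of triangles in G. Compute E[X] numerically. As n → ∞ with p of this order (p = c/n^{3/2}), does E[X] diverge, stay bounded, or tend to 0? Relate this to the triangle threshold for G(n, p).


Number of potential triangles: C(249, 3) = 2542124.
Each occurs with probability p³ ≈ (0.001018)³ ≈ 1.0550740e-09.
By linearity: E[X] = C(249, 3)·p³ ≈ 2542124 · 1.0550740e-09 ≈ 0.00268.
Since α = 3/2 > 1, p = c/n^{3/2} = o(1/n) is below the triangle threshold p ~ 1/n. Asymptotically E[X] ~ (c³/6)·n^{3(1−α)} = (4³/6)·n^{-1.5} → 0, so by Markov's inequality G has no triangles w.h.p.

E[X] ≈ 0.00268; in regime p = Θ(1/n^{3/2}) E[X] tends to 0 (below the triangle threshold p ~ 1/n).


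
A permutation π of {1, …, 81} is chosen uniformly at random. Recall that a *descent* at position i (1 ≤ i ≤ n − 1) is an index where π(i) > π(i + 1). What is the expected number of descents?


Write X = Σ X_I over i = 1, …, 80, with X_I the indicator of one descent.
There are 80 indicators.
For each fixed i, the pair (π(i), π(i+1)) is a uniformly random ordered pair of distinct values from {1, …, 81}; by symmetry P[π(i) > π(i+1)] = 1/2.
By linearity: E[X] = 80 · (1/2) = (81 − 1) · (1/2) = 40 ≈ 40.000000.

E[X] = 40 = 40.000000.


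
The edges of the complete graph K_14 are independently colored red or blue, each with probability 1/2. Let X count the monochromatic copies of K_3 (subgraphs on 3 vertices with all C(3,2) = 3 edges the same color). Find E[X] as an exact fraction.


Let X = Σ_S X_S over the C(14, 3) = 364 subsets S of size 3, where X_S = 1 if the K_3 on S is monochromatic.
For a fixed S, the K_3 on S has C(3, 2) = 3 edges. P[all 3 edges red] = (1/2)^3, and likewise for blue, so P[monochromatic] = 2·(1/2)^3 = 2^{1 − 3} = 1/4.
By linearity: E[X] = C(14, 3) · 2^{1 − 3} = 364 · 1/4 = 91.
Numerically: E[X] ≈ 91.0000.

E[X] = C(14,3)·2^(1−C(3,2)) = 91 ≈ 91.0000.


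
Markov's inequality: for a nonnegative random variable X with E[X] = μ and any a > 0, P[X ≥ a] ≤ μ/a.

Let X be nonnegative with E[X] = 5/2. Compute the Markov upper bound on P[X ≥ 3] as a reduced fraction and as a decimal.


μ = E[X] = 5/2, a = 3.
Markov: P[X ≥ 3] ≤ μ/a = (5/2)/3 = 5/6.
Numerically: ≈ 0.83333.
(Since a = 3 > μ = 2.50000, the bound 5/6 is < 1 and informative.)

P[X ≥ 3] ≤ 5/6 ≈ 0.83333.


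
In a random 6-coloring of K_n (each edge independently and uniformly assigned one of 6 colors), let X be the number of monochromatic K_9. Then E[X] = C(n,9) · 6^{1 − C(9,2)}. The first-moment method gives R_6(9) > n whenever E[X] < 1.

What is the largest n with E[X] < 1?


We need C(n, 9) · 6^{1 − 36} < 1, i.e. C(n, 9) < 6^{36 − 1} = 1719070799748422591028658176.
Check values of n near the boundary:
  n = 4404: C(4404, 9) = 1703375445537161676647015880; 1703375445537161676647015880 < 1719070799748422591028658176? YES
  n = 4405: C(4405, 9) = 1706862792900636302463627150; 1706862792900636302463627150 < 1719070799748422591028658176? YES
  n = 4406: C(4406, 9) = 1710356485221788389505285700; 1710356485221788389505285700 < 1719070799748422591028658176? YES
  n = 4407: C(4407, 9) = 1713856532599459170657070050; 1713856532599459170657070050 < 1719070799748422591028658176? YES
  n = 4408: C(4408, 9) = 1717362945146264156457459600; 1717362945146264156457459600 < 1719070799748422591028658176? YES
  n = 4409: C(4409, 9) = 1720875732988608787686577131; 1720875732988608787686577131 < 1719070799748422591028658176? NO
  n = 4410: C(4410, 9) = 1724394906266704102180823710; 1724394906266704102180823710 < 1719070799748422591028658176? NO
  n = 4411: C(4411, 9) = 1727920475134582415883601405; 1727920475134582415883601405 < 1719070799748422591028658176? NO
The largest n with C(n, 9) < 1719070799748422591028658176 is n = 4408 (where E[X] = 35778394690547169926197075/35813974994758803979763712 ≈ 0.9990065). Hence R_6(9) > 4408, i.e. R_6(9) ≥ 4409.

Largest n = 4408; hence R_6(9) > 4408.


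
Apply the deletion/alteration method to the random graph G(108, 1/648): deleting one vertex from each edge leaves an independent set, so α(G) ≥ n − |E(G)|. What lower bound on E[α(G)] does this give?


E[|E(G)|] = C(108, 2)·p = 5778 · (1/648) = 107/12.
E[α(G)] ≥ n − E[|E(G)|] = 108 − 107/12 = 1189/12.
Numerically: ≈ 99.08333.
(This is only a lower bound; the true E[α(G)] may be larger.)

E[α(G)] ≥ 1189/12 ≈ 99.08333.


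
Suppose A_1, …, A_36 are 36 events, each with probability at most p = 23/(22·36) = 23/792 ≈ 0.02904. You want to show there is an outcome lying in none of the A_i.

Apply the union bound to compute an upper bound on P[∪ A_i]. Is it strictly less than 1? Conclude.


Union bound: P[∪_{i=1}^{36} A_i] ≤ Σ_i P[A_i] ≤ 36·p = 36·(23/792) = 23/22.
Numerically: 23/22 ≈ 1.04545.
Is 23/22 < 1? NO.
Since the bound 23/22 is ≥ 1, the union bound is uninformative here; it does NOT by itself certify existence.

36·p = 23/22 ≈ 1.04545; existence NOT certified by the union bound.


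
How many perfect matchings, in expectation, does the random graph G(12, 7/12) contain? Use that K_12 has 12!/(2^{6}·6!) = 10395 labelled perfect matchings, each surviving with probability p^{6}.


K_12 has 12!/(2^{6}·6!) = 10395 labelled perfect matchings.
For each such perfect matching H, let X_H = 1 if all 6 edges of H are present in G. Then P[X_H = 1] = p^{6} = (7/12)^{6} = 117649/2985984.
Summing the indicators: E[X] = Σ_H E[X_H] = 10395 · p^{6} = 10395 · 117649/2985984 = 45294865/110592.
Numerically: E[X] ≈ 409.57.

E[X] = 10395 · (7/12)^{6} = 45294865/110592 ≈ 409.57.


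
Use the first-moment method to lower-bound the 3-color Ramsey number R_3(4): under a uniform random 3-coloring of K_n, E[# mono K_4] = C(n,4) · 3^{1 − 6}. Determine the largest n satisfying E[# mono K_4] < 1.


We need C(n, 4) · 3^{1 − 6} < 1, i.e. C(n, 4) < 3^{6 − 1} = 243.
Check values of n near the boundary:
  n = 9: C(9, 4) = 126; 126 < 243? YES
  n = 10: C(10, 4) = 210; 210 < 243? YES
  n = 11: C(11, 4) = 330; 330 < 243? NO
  n = 12: C(12, 4) = 495; 495 < 243? NO
  n = 13: C(13, 4) = 715; 715 < 243? NO
The largest n with C(n, 4) < 243 is n = 10 (where E[X] = 70/81 ≈ 0.8642). Hence R_3(4) > 10, i.e. R_3(4) ≥ 11.

Largest n = 10; hence R_3(4) > 10.


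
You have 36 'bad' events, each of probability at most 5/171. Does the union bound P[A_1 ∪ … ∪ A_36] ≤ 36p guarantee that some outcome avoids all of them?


Union bound: P[∪_{i=1}^{36} A_i] ≤ Σ_i P[A_i] ≤ 36·p = 36·(5/171) = 20/19.
Numerically: 20/19 ≈ 1.053.
Is 20/19 < 1? NO.
Since the bound 20/19 is ≥ 1, the union bound is uninformative here; it does NOT by itself certify existence.

36·p = 20/19 ≈ 1.053; existence NOT certified by the union bound.


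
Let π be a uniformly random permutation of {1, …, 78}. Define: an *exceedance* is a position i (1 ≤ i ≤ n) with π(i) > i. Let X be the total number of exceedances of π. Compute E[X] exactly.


Write X = Σ_{i=1}^{78} X_i, where X_i = 1_{π(i) > i}.
For each fixed i, π(i) is uniform over {1, …, 78} (marginal of a uniform permutation), so P[π(i) > i] = (n − i)/n. Summing: Σ_{i=1}^{78} (n − i)/n = (0 + 1 + … + 77)/78 = 78(78 − 1)/(2·78) = (78 − 1)/2.
Hence E[X] = Σ_{i=1}^{78} (78 − i)/78 = 77/2 ≈ 38.5000.

E[X] = 77/2 = 38.5000.


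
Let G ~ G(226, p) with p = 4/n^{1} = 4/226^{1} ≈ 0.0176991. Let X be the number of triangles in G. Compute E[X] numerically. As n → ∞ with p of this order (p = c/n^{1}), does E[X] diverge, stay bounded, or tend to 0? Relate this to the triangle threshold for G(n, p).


Number of potential triangles: C(226, 3) = 1898400.
Each occurs with probability p³ ≈ (0.0176991)³ ≈ 5.54440130e-06.
By linearity: E[X] = C(226, 3)·p³ ≈ 1898400 · 5.54440130e-06 ≈ 10.525491.
Here α = 1, so p = 4/n is exactly at the triangle threshold p ~ 1/n. Asymptotically E[X] → c³/6 = 4³/6 = 32/3 ≈ 10.666667, a bounded constant. In this regime the triangle count is asymptotically Poisson(c³/6).

E[X] ≈ 10.525491; in regime p = Θ(1/n^{1}) E[X] stays bounded (at the triangle threshold p ~ 1/n).


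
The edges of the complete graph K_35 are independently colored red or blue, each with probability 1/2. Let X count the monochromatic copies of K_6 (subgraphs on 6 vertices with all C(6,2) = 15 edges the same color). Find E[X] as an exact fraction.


Let X = Σ_S X_S over the C(35, 6) = 1623160 subsets S of size 6, where X_S = 1 if the K_6 on S is monochromatic.
For a fixed S, the K_6 on S has C(6, 2) = 15 edges. P[all 15 edges red] = (1/2)^15, and likewise for blue, so P[monochromatic] = 2·(1/2)^15 = 2^{1 − 15} = 1/16384.
By linearity: E[X] = C(35, 6) · 2^{1 − 15} = 1623160 · 1/16384 = 202895/2048.
Numerically: E[X] ≈ 99.0698.

E[X] = C(35,6)·2^(1−C(6,2)) = 202895/2048 ≈ 99.0698.


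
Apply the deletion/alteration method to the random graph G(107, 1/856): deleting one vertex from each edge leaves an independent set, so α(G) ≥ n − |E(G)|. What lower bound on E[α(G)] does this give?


E[|E(G)|] = C(107, 2)·p = 5671 · (1/856) = 53/8.
E[α(G)] ≥ n − E[|E(G)|] = 107 − 53/8 = 803/8.
Numerically: ≈ 100.3750.
(This is only a lower bound; the true E[α(G)] may be larger.)

E[α(G)] ≥ 803/8 ≈ 100.3750.


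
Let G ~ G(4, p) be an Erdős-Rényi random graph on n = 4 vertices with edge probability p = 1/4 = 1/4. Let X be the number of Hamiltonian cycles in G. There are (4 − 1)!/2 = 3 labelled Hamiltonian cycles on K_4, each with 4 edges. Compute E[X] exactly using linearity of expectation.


K_4 has (4 − 1)!/2 = 3 labelled Hamiltonian cycles.
For each such Hamiltonian cycle H, let X_H = 1 if all 4 edges of H are present in G. Then P[X_H = 1] = p^{4} = (1/4)^{4} = 1/256.
Summing the indicators: E[X] = Σ_H E[X_H] = 3 · p^{4} = 3 · 1/256 = 3/256.
Numerically: E[X] ≈ 0.0117188.

E[X] = 3 · (1/4)^{4} = 3/256 ≈ 0.0117188.


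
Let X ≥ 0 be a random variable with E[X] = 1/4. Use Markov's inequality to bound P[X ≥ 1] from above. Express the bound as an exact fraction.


μ = E[X] = 1/4, a = 1.
Markov: P[X ≥ 1] ≤ μ/a = (1/4)/1 = 1/4.
Numerically: ≈ 0.2500.
(Since a = 1 > μ = 0.2500, the bound 1/4 is < 1 and informative.)

P[X ≥ 1] ≤ 1/4 ≈ 0.2500.


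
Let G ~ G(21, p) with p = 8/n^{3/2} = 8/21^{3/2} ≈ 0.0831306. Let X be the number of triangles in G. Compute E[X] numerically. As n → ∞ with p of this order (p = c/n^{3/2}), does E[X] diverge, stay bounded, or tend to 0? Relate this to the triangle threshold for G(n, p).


Number of potential triangles: C(21, 3) = 1330.
Each occurs with probability p³ ≈ (0.0831306)³ ≈ 5.74490875e-04.
By linearity: E[X] = C(21, 3)·p³ ≈ 1330 · 5.74490875e-04 ≈ 0.764073.
Since α = 3/2 > 1, p = c/n^{3/2} = o(1/n) is below the triangle threshold p ~ 1/n. Asymptotically E[X] ~ (c³/6)·n^{3(1−α)} = (8³/6)·n^{-1.5} → 0, so by Markov's inequality G has no triangles w.h.p.

E[X] ≈ 0.764073; in regime p = Θ(1/n^{3/2}) E[X] tends to 0 (below the triangle threshold p ~ 1/n).


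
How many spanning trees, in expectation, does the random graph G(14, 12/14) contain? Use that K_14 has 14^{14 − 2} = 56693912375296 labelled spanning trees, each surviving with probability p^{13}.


K_14 has 14^{14 − 2} = 56693912375296 labelled spanning trees.
For each such spanning tree H, let X_H = 1 if all 13 edges of H are present in G. Then P[X_H = 1] = p^{13} = (6/7)^{13} = 13060694016/96889010407.
By linearity: E[X] = Σ_H E[X_H] = 56693912375296 · p^{13} = 56693912375296 · 13060694016/96889010407 = 53496602689536/7.
Numerically: E[X] ≈ 7.64237e+12.

E[X] = 56693912375296 · (6/7)^{13} = 53496602689536/7 ≈ 7.64237e+12.


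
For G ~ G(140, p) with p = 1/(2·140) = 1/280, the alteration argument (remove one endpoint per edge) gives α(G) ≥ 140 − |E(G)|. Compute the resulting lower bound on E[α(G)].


E[|E(G)|] = C(140, 2)·p = 9730 · (1/280) = 139/4.
E[α(G)] ≥ n − E[|E(G)|] = 140 − 139/4 = 421/4.
Numerically: ≈ 105.250000.
(This is only a lower bound; the true E[α(G)] may be larger.)

E[α(G)] ≥ 421/4 ≈ 105.250000.


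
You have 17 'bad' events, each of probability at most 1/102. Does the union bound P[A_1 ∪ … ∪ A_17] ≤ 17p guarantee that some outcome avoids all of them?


Union bound: P[∪_{i=1}^{17} A_i] ≤ Σ_i P[A_i] ≤ 17·p = 17·(1/102) = 1/6.
Numerically: 1/6 ≈ 0.1667.
Is 1/6 < 1? YES.
Since P[∪ A_i] ≤ 1/6 < 1, the complement has P[∩ A_i^c] ≥ 1 − 1/6 = 5/6 > 0, so some outcome avoids every A_i.

17·p = 1/6 ≈ 0.1667; existence CERTIFIED by the union bound.


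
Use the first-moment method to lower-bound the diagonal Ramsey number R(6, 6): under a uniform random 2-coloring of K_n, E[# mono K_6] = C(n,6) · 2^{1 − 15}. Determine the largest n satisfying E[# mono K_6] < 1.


We need C(n, 6) · 2^{1 − 15} < 1, i.e. C(n, 6) < 2^{15 − 1} = 16384.
Check values of n near the boundary:
  n = 15: C(15, 6) = 5005; 5005 < 16384? YES
  n = 16: C(16, 6) = 8008; 8008 < 16384? YES
  n = 17: C(17, 6) = 12376; 12376 < 16384? YES
  n = 18: C(18, 6) = 18564; 18564 < 16384? NO
  n = 19: C(19, 6) = 27132; 27132 < 16384? NO
  n = 20: C(20, 6) = 38760; 38760 < 16384? NO
The largest n with C(n, 6) < 16384 is n = 17 (where E[X] = 1547/2048 ≈ 0.7554). Hence R(6, 6) > 17, i.e. R(6, 6) ≥ 18.

Largest n = 17; hence R(6, 6) > 17.


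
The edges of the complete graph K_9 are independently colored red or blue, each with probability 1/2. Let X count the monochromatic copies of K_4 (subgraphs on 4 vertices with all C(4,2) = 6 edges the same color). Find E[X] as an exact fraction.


Let X = Σ_S X_S over the C(9, 4) = 126 subsets S of size 4, where X_S = 1 if the K_4 on S is monochromatic.
For a fixed S, the K_4 on S has C(4, 2) = 6 edges. P[all 6 edges red] = (1/2)^6, and likewise for blue, so P[monochromatic] = 2·(1/2)^6 = 2^{1 − 6} = 1/32.
Summing: E[X] = C(9, 4) · 2^{1 − 6} = 126 · 1/32 = 63/16.
Numerically: E[X] ≈ 3.9375.

E[X] = C(9,4)·2^(1−C(4,2)) = 63/16 ≈ 3.9375.


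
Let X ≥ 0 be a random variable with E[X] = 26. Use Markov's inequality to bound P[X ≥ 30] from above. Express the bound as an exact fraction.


μ = E[X] = 26, a = 30.
Markov: P[X ≥ 30] ≤ μ/a = (26)/30 = 13/15.
Numerically: ≈ 0.86667.
(Since a = 30 > μ = 26.00000, the bound 13/15 is < 1 and informative.)

P[X ≥ 30] ≤ 13/15 ≈ 0.86667.


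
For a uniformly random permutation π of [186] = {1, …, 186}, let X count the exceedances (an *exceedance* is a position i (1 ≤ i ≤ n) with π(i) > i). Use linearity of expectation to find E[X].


Write X = Σ_{i=1}^{186} X_i, where X_i = 1_{π(i) > i}.
For each fixed i, π(i) is uniform over {1, …, 186} (marginal of a uniform permutation), so P[π(i) > i] = (n − i)/n. Summing: Σ_{i=1}^{186} (n − i)/n = (0 + 1 + … + 185)/186 = 186(186 − 1)/(2·186) = (186 − 1)/2.
Hence E[X] = Σ_{i=1}^{186} (186 − i)/186 = 185/2 ≈ 92.500.

E[X] = 185/2 = 92.500.


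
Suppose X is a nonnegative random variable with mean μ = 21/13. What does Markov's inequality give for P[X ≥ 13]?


μ = E[X] = 21/13, a = 13.
Markov: P[X ≥ 13] ≤ μ/a = (21/13)/13 = 21/169.
Numerically: ≈ 0.124260.
(Since a = 13 > μ = 1.615385, the bound 21/169 is < 1 and informative.)

P[X ≥ 13] ≤ 21/169 ≈ 0.124260.


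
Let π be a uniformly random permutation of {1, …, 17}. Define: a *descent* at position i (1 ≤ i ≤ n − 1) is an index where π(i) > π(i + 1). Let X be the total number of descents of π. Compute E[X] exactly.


Write X = Σ X_I over i = 1, …, 16, with X_I the indicator of one descent.
There are 16 indicators.
For each fixed i, the pair (π(i), π(i+1)) is a uniformly random ordered pair of distinct values from {1, …, 17}; by symmetry P[π(i) > π(i+1)] = 1/2.
By linearity: E[X] = 16 · (1/2) = (17 − 1) · (1/2) = 8 ≈ 8.00000.

E[X] = 8 = 8.00000.


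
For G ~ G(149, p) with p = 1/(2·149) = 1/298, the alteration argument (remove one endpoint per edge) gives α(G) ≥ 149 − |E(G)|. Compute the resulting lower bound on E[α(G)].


E[|E(G)|] = C(149, 2)·p = 11026 · (1/298) = 37.
E[α(G)] ≥ n − E[|E(G)|] = 149 − 37 = 112.
Numerically: ≈ 112.0000.
(This is only a lower bound; the true E[α(G)] may be larger.)

E[α(G)] ≥ 112 ≈ 112.0000.


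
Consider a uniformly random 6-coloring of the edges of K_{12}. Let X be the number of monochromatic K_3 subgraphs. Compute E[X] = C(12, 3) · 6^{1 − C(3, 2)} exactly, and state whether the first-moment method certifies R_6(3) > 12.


E[X] = C(12, 3) · 6^{1 − 3} = 220 · 6^{−2} = 220/36.
As a reduced fraction: E[X] = 55/9 ≈ 6.1111.
Is E[X] < 1? NO.
Since E[X] ≥ 1, the first-moment bound is inconclusive at n = 12; it does NOT by itself certify R_6(3) > 12.

E[X] = 55/9 ≈ 6.1111; E[X] ≥ 1; first-moment method inconclusive here.
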